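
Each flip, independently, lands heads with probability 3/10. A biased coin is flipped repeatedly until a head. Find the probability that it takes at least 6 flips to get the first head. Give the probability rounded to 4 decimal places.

Y = number of flips to the first success; geometric, p = 0.30.
P(Y > 5) = P(first 5 all fail) = (1−p)^5 = 0.168070

0.1681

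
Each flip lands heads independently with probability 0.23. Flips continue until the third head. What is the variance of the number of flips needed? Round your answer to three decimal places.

43.667

Y = total flips until the third success; negative binomial with r=3, p=0.23.
Var(Y) = r(1−p)/p² = 3·0.77 / 0.23² = 43.66730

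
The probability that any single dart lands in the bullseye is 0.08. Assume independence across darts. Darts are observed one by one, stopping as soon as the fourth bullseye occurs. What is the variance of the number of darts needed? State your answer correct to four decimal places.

Y = total darts until the fourth success; negative binomial with r=4, p=0.08.
Var(Y) = r(1−p)/p² = 4·0.92 / 0.08² = 575.000000

575.0000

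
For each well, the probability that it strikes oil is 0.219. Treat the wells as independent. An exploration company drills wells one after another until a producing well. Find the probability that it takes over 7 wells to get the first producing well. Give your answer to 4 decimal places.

0.1772

Y = number of wells to the first success; geometric, p = 0.219.
P(Y > 7) = P(first 7 all fail) = (1−p)^7 = 0.177238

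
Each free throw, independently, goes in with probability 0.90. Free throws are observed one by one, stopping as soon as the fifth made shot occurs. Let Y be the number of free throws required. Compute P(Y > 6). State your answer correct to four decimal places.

Needing more than 6 free throws ⇔ fewer than 5 successes in the first 6. With X ~ Binomial(6, 0.90), P(Y > 6) = P(X ≤ 4).
  k=0: C(6,0)·0.90^0·0.10^6 = 0.000001
  k=1: C(6,1)·0.90^1·0.10^5 = 0.000054
  k=2: C(6,2)·0.90^2·0.10^4 = 0.001215
  k=3: C(6,3)·0.90^3·0.10^3 = 0.014580
  k=4: C(6,4)·0.90^4·0.10^2 = 0.098415
P(X ≤ 4) = 0.114265

0.1143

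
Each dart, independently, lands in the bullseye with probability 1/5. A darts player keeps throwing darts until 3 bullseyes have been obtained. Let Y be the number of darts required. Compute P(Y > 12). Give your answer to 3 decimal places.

0.558

Needing more than 12 darts ⇔ fewer than 3 successes in the first 12. With X ~ Binomial(12, 0.20), P(Y > 12) = P(X ≤ 2).
  k=0: C(12,0)·0.20^0·0.80^12 = 0.06872
  k=1: C(12,1)·0.20^1·0.80^11 = 0.20616
  k=2: C(12,2)·0.20^2·0.80^10 = 0.28347
P(X ≤ 2) = 0.55835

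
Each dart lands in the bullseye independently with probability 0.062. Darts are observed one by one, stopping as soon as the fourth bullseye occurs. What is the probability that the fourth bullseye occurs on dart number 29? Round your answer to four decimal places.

0.0098

Y = trial on which the fourth success occurs; negative binomial, r=4, p=0.062.
P(Y=29) = C(28,3) · p^4 · (1−p)^25
= 3276 · 1.4776e-05 · 0.20187 = 0.009772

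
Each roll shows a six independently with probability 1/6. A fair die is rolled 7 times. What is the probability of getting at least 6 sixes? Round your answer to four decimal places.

X ~ Binomial(7, 0.166667); P(X ≥ 6) = Σ C(7,k) p^k (1−p)^(7−k) over k:
  k=6: C(7,6)·0.166667^6·0.833333^1 = 0.000125
  k=7: C(7,7)·0.166667^7·0.833333^0 = 0.000004
Total = 0.000129

0.0001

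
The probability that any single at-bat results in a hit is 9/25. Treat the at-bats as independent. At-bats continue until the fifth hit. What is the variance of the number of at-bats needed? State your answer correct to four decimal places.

Y = total at-bats until the fifth success; negative binomial with r=5, p=0.36.
Var(Y) = r(1−p)/p² = 5·0.64 / 0.36² = 24.691358

24.6914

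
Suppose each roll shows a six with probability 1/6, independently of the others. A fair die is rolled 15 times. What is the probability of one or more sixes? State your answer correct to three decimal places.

0.935

P(at least one) = 1 − P(none) = 1 − (1 − 0.166667)^15
= 1 − 0.06491 = 0.93509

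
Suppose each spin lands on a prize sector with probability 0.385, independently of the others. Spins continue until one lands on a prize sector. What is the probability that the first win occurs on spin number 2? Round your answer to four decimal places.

0.2368

Geometric (trials to first success), p = 0.385.
P(Y = 2) = (1−p)^1 · p = 0.615 · 0.385 = 0.236775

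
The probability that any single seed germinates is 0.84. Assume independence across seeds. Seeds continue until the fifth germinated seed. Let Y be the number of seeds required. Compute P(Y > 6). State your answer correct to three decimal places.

0.247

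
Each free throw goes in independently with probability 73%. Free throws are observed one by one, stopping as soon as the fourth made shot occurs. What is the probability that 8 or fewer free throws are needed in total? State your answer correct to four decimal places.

0.9623

Finishing within 8 free throws ⇔ at least 4 successes in the first 8. With X ~ Binomial(8, 0.73), P(Y ≤ 8) = 1 − P(X ≤ 3).
  k=0: C(8,0)·0.73^0·0.27^8 = 0.000028
  k=1: C(8,1)·0.73^1·0.27^7 = 0.000611
  k=2: C(8,2)·0.73^2·0.27^6 = 0.005781
  k=3: C(8,3)·0.73^3·0.27^5 = 0.031259
1 − 0.037679 = 0.962321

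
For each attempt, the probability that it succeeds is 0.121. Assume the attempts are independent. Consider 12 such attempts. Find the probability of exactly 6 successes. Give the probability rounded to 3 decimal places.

0.001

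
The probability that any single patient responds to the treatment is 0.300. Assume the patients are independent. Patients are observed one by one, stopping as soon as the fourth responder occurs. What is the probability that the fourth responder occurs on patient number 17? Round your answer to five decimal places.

Y = trial on which the fourth success occurs; negative binomial, r=4, p=0.30.
P(Y=17) = C(16,3) · p^4 · (1−p)^13
= 560 · 0.0081 · 0.0096889 = 0.0439489

0.04395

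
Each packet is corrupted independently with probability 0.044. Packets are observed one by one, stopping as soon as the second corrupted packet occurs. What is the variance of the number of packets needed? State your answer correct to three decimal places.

987.603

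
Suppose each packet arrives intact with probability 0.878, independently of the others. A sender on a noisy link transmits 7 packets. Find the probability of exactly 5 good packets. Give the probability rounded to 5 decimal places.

0.16308

X ~ Binomial(n=7, p=0.878).
P(X=5) = C(7,5) · p^5 · (1−p)^2
= 21 · 0.52176 · 0.014884 = 0.1630841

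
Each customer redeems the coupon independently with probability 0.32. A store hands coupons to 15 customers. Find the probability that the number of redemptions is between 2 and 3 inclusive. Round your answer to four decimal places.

X ~ Binomial(15, 0.32); P(2 ≤ X ≤ 3) = Σ C(15,k) p^k (1−p)^(15−k) over k:
  k=2: C(15,2)·0.32^2·0.68^13 = 0.071467
  k=3: C(15,3)·0.32^3·0.68^12 = 0.145736
Total = 0.217203

0.2172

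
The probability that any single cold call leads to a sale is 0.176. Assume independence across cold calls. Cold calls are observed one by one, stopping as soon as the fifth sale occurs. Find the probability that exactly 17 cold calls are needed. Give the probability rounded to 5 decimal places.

0.03011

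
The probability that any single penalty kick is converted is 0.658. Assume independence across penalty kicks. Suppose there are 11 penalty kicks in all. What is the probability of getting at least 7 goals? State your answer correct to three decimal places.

0.689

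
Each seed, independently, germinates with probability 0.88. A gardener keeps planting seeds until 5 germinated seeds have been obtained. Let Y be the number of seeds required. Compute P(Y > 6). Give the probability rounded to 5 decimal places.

Needing more than 6 seeds ⇔ fewer than 5 successes in the first 6. With X ~ Binomial(6, 0.88), P(Y > 6) = P(X ≤ 4).
  k=0: C(6,0)·0.88^0·0.12^6 = 0.0000030
  k=1: C(6,1)·0.88^1·0.12^5 = 0.0001314
  k=2: C(6,2)·0.88^2·0.12^4 = 0.0024087
  k=3: C(6,3)·0.88^3·0.12^3 = 0.0235517
  k=4: C(6,4)·0.88^4·0.12^2 = 0.1295342
P(X ≤ 4) = 0.1556289

0.15563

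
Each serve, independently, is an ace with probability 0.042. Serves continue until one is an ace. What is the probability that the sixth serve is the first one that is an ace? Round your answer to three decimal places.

Geometric (trials to first success), p = 0.042.
P(Y = 6) = (1−p)^5 · p = 0.80691 · 0.042 = 0.03389

0.034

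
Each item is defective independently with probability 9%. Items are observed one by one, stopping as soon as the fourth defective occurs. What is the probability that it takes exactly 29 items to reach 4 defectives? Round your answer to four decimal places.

0.0203

Y = trial on which the fourth success occurs; negative binomial, r=4, p=0.09.
P(Y=29) = C(28,3) · p^4 · (1−p)^25
= 3276 · 6.561e-05 · 0.094631 = 0.020340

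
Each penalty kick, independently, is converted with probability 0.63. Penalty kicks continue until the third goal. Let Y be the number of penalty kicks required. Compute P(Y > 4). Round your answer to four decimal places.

0.4724

Needing more than 4 penalty kicks ⇔ fewer than 3 successes in the first 4. With X ~ Binomial(4, 0.63), P(Y > 4) = P(X ≤ 2).
  k=0: C(4,0)·0.63^0·0.37^4 = 0.018742
  k=1: C(4,1)·0.63^1·0.37^3 = 0.127646
  k=2: C(4,2)·0.63^2·0.37^2 = 0.326014
P(X ≤ 2) = 0.472401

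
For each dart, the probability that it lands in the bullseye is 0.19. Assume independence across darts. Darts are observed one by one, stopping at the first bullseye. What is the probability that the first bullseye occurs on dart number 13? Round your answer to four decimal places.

Geometric (trials to first success), p = 0.19.
P(Y = 13) = (1−p)^12 · p = 0.079766 · 0.19 = 0.015156

0.0152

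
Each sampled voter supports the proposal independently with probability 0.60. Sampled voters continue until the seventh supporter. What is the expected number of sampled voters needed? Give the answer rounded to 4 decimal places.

Y = total sampled voters until the seventh success; negative binomial with r=7, p=0.60.
E[Y] = r / p = 7 / 0.60 = 11.666667

11.6667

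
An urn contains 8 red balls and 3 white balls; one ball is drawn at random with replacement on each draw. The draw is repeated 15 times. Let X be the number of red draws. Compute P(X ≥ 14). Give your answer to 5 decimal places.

X ~ Binomial(15, 0.727273); P(X ≥ 14) = Σ C(15,k) p^k (1−p)^(15−k) over k:
  k=14: C(15,14)·0.727273^14·0.272727^1 = 0.0473786
  k=15: C(15,15)·0.727273^15·0.272727^0 = 0.0084229
Total = 0.0558014

0.05580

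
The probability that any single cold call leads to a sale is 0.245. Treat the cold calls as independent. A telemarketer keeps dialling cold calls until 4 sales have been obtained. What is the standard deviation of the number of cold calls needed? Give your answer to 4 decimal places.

7.0931

Y = total cold calls until the fourth success; negative binomial with r=4, p=0.245.
SD(Y) = √[r(1−p)/p²] = √(50.312370) = 7.093121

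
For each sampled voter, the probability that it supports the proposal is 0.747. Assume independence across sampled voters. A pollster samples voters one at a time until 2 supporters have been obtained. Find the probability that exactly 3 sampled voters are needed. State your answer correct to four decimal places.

0.2824

Y = trial on which the second success occurs; negative binomial, r=2, p=0.747.
P(Y=3) = C(2,1) · p^2 · (1−p)^1
= 2 · 0.55801 · 0.253 = 0.282353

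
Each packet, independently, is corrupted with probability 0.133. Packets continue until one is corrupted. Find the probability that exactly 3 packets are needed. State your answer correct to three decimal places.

0.100

Geometric (trials to first success), p = 0.133.
P(Y = 3) = (1−p)^2 · p = 0.75169 · 0.133 = 0.09997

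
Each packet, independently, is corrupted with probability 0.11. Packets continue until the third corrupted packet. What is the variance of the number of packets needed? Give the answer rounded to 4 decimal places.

Y = total packets until the third success; negative binomial with r=3, p=0.11.
Var(Y) = r(1−p)/p² = 3·0.89 / 0.11² = 220.661157

220.6612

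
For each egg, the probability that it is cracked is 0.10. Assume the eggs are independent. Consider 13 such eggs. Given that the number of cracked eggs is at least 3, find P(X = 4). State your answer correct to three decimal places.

0.207

X ~ Binomial(13, 0.10). Want P(X=4 | X≥3) = P(X=4) / P(X≥3).
P(X=4) = C(13,4)·0.10^4·0.90^9 = 0.02770
P(X≥3) = 1 − 0.25419 − 0.36716 − 0.24477 = 0.13388
Ratio = 0.02770 / 0.13388 = 0.20690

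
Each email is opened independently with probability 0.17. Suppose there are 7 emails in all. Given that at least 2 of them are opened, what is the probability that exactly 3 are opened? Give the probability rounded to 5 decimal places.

0.24032

X ~ Binomial(7, 0.17). Want P(X=3 | X≥2) = P(X=3) / P(X≥2).
P(X=3) = C(7,3)·0.17^3·0.83^4 = 0.0816070
P(X≥2) = 1 − 0.2713605 − 0.3890590 = 0.3395804
Ratio = 0.0816070 / 0.3395804 = 0.2403170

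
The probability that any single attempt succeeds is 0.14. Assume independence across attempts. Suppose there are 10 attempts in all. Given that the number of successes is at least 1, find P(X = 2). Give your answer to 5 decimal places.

X ~ Binomial(10, 0.14). Want P(X=2 | X≥1) = P(X=2) / P(X≥1).
P(X=2) = C(10,2)·0.14^2·0.86^8 = 0.2639102
P(X≥1) = 1 − 0.2213016 = 0.7786984
Ratio = 0.2639102 / 0.7786984 = 0.3389120

0.33891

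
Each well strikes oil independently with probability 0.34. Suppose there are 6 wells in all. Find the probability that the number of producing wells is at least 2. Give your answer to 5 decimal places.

0.66187

X ~ Binomial(6, 0.34); P(X ≥ 2) = Σ C(6,k) p^k (1−p)^(6−k) over k:
  k=2: C(6,2)·0.34^2·0.66^4 = 0.3290219
  k=3: C(6,3)·0.34^3·0.66^3 = 0.2259949
  k=4: C(6,4)·0.34^4·0.66^2 = 0.0873162
  k=5: C(6,5)·0.34^5·0.66^1 = 0.0179924
  k=6: C(6,6)·0.34^6·0.66^0 = 0.0015448
Total = 0.6618702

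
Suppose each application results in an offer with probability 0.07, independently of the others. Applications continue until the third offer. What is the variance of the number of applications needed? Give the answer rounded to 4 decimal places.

Y = total applications until the third success; negative binomial with r=3, p=0.07.
Var(Y) = r(1−p)/p² = 3·0.93 / 0.07² = 569.387755

569.3878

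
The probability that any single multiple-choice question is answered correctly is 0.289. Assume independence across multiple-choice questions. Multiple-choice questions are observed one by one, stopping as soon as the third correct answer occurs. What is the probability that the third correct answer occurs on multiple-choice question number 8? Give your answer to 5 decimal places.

Y = trial on which the third success occurs; negative binomial, r=3, p=0.289.
P(Y=8) = C(7,2) · p^3 · (1−p)^5
= 21 · 0.024138 · 0.1817 = 0.0921003

0.09210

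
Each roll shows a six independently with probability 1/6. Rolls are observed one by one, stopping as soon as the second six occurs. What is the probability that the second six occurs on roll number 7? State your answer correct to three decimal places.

Y = trial on which the second success occurs; negative binomial, r=2, p=0.166667.
P(Y=7) = C(6,1) · p^2 · (1−p)^5
= 6 · 0.027778 · 0.40188 = 0.06698

0.067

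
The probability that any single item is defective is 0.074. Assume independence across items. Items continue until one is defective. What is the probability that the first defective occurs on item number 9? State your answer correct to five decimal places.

0.04001

Geometric (trials to first success), p = 0.074.
P(Y = 9) = (1−p)^8 · p = 0.54061 · 0.074 = 0.0400055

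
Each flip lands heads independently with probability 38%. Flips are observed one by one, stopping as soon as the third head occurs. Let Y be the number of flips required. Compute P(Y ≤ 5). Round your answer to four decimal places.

Finishing within 5 flips ⇔ at least 3 successes in the first 5. With X ~ Binomial(5, 0.38), P(Y ≤ 5) = 1 − P(X ≤ 2).
  k=0: C(5,0)·0.38^0·0.62^5 = 0.091613
  k=1: C(5,1)·0.38^1·0.62^4 = 0.280750
  k=2: C(5,2)·0.38^2·0.62^3 = 0.344146
1 − 0.716509 = 0.283491

0.2835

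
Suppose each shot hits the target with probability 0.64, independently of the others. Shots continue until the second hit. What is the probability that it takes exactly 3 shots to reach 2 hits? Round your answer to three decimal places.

Y = trial on which the second success occurs; negative binomial, r=2, p=0.64.
P(Y=3) = C(2,1) · p^2 · (1−p)^1
= 2 · 0.4096 · 0.36 = 0.29491

0.295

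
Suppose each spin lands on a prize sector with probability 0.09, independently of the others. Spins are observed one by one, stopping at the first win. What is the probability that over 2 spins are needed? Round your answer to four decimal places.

Y = number of spins to the first success; geometric, p = 0.09.
P(Y > 2) = P(first 2 all fail) = (1−p)^2 = 0.828100

0.8281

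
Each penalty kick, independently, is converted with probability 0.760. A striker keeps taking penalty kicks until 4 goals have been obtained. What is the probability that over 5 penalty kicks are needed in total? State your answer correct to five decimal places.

0.34610

Needing more than 5 penalty kicks ⇔ fewer than 4 successes in the first 5. With X ~ Binomial(5, 0.76), P(Y > 5) = P(X ≤ 3).
  k=0: C(5,0)·0.76^0·0.24^5 = 0.0007963
  k=1: C(5,1)·0.76^1·0.24^4 = 0.0126075
  k=2: C(5,2)·0.76^2·0.24^3 = 0.0798474
  k=3: C(5,3)·0.76^3·0.24^2 = 0.2528502
P(X ≤ 3) = 0.3461014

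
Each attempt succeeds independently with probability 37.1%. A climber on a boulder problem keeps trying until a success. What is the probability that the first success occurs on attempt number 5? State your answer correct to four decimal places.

Geometric (trials to first success), p = 0.371.
P(Y = 5) = (1−p)^4 · p = 0.15653 · 0.371 = 0.058073

0.0581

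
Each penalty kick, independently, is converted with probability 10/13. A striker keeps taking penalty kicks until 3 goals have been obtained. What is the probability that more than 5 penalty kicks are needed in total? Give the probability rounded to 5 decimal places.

Needing more than 5 penalty kicks ⇔ fewer than 3 successes in the first 5. With X ~ Binomial(5, 0.769231), P(Y > 5) = P(X ≤ 2).
  k=0: C(5,0)·0.769231^0·0.230769^5 = 0.0006545
  k=1: C(5,1)·0.769231^1·0.230769^4 = 0.0109078
  k=2: C(5,2)·0.769231^2·0.230769^3 = 0.0727189
P(X ≤ 2) = 0.0842811

0.08428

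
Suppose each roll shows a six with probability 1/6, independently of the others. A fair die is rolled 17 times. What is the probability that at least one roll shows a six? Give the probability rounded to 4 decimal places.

0.9549

P(at least one) = 1 − P(none) = 1 − (1 − 0.166667)^17
= 1 − 0.045073 = 0.954927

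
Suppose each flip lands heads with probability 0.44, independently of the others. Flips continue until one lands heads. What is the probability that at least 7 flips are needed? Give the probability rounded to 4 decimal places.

Y = number of flips to the first success; geometric, p = 0.44.
P(Y > 6) = P(first 6 all fail) = (1−p)^6 = 0.030841

0.0308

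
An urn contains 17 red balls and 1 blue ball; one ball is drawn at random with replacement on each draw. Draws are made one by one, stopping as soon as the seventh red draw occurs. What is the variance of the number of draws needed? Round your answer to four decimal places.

Y = total draws until the seventh success; negative binomial with r=7, p=0.944444.
Var(Y) = r(1−p)/p² = 7·0.055556 / 0.944444² = 0.435986

0.4360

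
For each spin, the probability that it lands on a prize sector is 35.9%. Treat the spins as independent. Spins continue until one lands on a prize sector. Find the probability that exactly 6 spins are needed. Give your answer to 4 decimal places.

0.0388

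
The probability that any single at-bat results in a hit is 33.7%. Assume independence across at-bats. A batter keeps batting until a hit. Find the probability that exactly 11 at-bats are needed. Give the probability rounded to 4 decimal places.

Geometric (trials to first success), p = 0.337.
P(Y = 11) = (1−p)^10 · p = 0.016411 · 0.337 = 0.005531

0.0055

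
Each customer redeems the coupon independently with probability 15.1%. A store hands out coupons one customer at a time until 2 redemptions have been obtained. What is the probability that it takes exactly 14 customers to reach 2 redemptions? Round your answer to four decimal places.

Y = trial on which the second success occurs; negative binomial, r=2, p=0.151.
P(Y=14) = C(13,1) · p^2 · (1−p)^12
= 13 · 0.022801 · 0.14025 = 0.041571

0.0416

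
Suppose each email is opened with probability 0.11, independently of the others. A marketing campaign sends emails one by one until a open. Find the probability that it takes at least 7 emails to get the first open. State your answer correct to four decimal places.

Y = number of emails to the first success; geometric, p = 0.11.
P(Y > 6) = P(first 6 all fail) = (1−p)^6 = 0.496981

0.4970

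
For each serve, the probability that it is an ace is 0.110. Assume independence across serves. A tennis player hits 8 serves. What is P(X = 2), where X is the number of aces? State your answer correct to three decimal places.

0.168

X ~ Binomial(n=8, p=0.11).
P(X=2) = C(8,2) · p^2 · (1−p)^6
= 28 · 0.0121 · 0.49698 = 0.16838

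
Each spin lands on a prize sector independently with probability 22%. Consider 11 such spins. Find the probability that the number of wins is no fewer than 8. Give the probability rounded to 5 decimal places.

0.00047

X ~ Binomial(11, 0.22); P(X ≥ 8) = Σ C(11,k) p^k (1−p)^(11−k) over k:
  k=8: C(11,8)·0.22^8·0.78^3 = 0.0004297
  k=9: C(11,9)·0.22^9·0.78^2 = 0.0000404
  k=10: C(11,10)·0.22^10·0.78^1 = 0.0000023
  k=11: C(11,11)·0.22^11·0.78^0 = 0.0000001
Total = 0.0004724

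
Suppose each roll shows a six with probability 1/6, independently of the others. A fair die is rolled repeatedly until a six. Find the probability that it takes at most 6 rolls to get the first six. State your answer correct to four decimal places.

0.6651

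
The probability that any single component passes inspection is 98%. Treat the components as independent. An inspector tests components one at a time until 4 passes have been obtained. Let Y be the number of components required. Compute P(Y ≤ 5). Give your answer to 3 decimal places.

Finishing within 5 components ⇔ at least 4 successes in the first 5. With X ~ Binomial(5, 0.98), P(Y ≤ 5) = 1 − P(X ≤ 3).
  k=0: C(5,0)·0.98^0·0.02^5 = 0.00000
  k=1: C(5,1)·0.98^1·0.02^4 = 0.00000
  k=2: C(5,2)·0.98^2·0.02^3 = 0.00008
  k=3: C(5,3)·0.98^3·0.02^2 = 0.00376
1 − 0.00384 = 0.99616

0.996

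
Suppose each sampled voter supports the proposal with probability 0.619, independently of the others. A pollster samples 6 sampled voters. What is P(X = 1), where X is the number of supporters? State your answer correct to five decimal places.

0.02982

X ~ Binomial(n=6, p=0.619).
P(X=1) = C(6,1) · p^1 · (1−p)^5
= 6 · 0.619 · 0.0080283 = 0.0298172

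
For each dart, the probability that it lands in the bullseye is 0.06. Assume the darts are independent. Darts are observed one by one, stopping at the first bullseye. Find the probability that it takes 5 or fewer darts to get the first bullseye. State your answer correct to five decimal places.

0.26610

Y = number of darts to the first success; geometric, p = 0.06.
P(Y ≤ 5) = 1 − (1−p)^5 = 1 − 0.7339040 = 0.2660960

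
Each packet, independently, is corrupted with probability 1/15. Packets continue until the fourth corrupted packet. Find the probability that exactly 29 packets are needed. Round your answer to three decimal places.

Y = trial on which the fourth success occurs; negative binomial, r=4, p=0.066667.
P(Y=29) = C(28,3) · p^4 · (1−p)^25
= 3276 · 1.9753e-05 · 0.1782 = 0.01153

0.012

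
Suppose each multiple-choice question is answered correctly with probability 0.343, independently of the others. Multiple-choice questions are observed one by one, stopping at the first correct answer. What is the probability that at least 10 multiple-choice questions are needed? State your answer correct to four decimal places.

0.0228

Y = number of multiple-choice questions to the first success; geometric, p = 0.343.
P(Y > 9) = P(first 9 all fail) = (1−p)^9 = 0.022808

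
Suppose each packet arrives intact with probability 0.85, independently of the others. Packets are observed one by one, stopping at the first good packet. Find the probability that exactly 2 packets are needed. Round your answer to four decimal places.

Geometric (trials to first success), p = 0.85.
P(Y = 2) = (1−p)^1 · p = 0.15 · 0.85 = 0.127500

0.1275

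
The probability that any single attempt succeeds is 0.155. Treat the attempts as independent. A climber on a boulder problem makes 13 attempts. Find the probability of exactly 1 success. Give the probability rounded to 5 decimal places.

0.26703

X ~ Binomial(n=13, p=0.155).
P(X=1) = C(13,1) · p^1 · (1−p)^12
= 13 · 0.155 · 0.13252 = 0.2670272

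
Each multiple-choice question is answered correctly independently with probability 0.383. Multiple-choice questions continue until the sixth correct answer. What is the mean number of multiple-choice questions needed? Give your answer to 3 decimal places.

Y = total multiple-choice questions until the sixth success; negative binomial with r=6, p=0.383.
E[Y] = r / p = 6 / 0.383 = 15.66580

15.666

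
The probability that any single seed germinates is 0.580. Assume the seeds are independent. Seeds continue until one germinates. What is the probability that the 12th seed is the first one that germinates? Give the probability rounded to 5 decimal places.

0.00004

Geometric (trials to first success), p = 0.58.
P(Y = 12) = (1−p)^11 · p = 7.1737e-05 · 0.58 = 0.0000416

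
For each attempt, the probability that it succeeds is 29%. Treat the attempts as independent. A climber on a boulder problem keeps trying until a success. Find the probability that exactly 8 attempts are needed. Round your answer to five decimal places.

0.02638

Geometric (trials to first success), p = 0.29.
P(Y = 8) = (1−p)^7 · p = 0.090951 · 0.29 = 0.0263758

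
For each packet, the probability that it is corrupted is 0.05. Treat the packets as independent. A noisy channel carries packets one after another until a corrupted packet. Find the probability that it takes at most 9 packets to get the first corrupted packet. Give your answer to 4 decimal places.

0.3698

Y = number of packets to the first success; geometric, p = 0.05.
P(Y ≤ 9) = 1 − (1−p)^9 = 1 − 0.630249 = 0.369751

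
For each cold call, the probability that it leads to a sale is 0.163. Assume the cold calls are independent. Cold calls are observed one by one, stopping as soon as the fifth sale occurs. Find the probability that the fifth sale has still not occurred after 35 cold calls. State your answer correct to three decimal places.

0.304

Needing more than 35 cold calls ⇔ fewer than 5 successes in the first 35. With X ~ Binomial(35, 0.163), P(Y > 35) = P(X ≤ 4).
  k=0: C(35,0)·0.163^0·0.837^35 = 0.00197
  k=1: C(35,1)·0.163^1·0.837^34 = 0.01346
  k=2: C(35,2)·0.163^2·0.837^33 = 0.04455
  k=3: C(35,3)·0.163^3·0.837^32 = 0.09543
  k=4: C(35,4)·0.163^4·0.837^31 = 0.14868
P(X ≤ 4) = 0.30408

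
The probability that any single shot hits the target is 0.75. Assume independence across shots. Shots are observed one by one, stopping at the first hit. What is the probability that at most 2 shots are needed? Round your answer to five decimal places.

0.93750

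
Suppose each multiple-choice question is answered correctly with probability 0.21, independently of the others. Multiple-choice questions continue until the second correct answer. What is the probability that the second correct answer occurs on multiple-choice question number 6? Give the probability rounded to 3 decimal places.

0.086

Y = trial on which the second success occurs; negative binomial, r=2, p=0.21.
P(Y=6) = C(5,1) · p^2 · (1−p)^4
= 5 · 0.0441 · 0.3895 = 0.08588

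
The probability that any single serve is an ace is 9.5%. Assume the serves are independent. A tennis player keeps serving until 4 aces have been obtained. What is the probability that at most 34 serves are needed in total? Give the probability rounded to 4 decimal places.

0.4066

Finishing within 34 serves ⇔ at least 4 successes in the first 34. With X ~ Binomial(34, 0.095), P(Y ≤ 34) = 1 − P(X ≤ 3).
  k=0: C(34,0)·0.095^0·0.905^34 = 0.033578
  k=1: C(34,1)·0.095^1·0.905^33 = 0.119841
  k=2: C(34,2)·0.095^2·0.905^32 = 0.207570
  k=3: C(34,3)·0.095^3·0.905^31 = 0.232417
1 − 0.593406 = 0.406594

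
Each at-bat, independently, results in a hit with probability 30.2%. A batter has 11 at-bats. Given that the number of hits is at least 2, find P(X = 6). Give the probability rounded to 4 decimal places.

0.0653

X ~ Binomial(11, 0.302). Want P(X=6 | X≥2) = P(X=6) / P(X≥2).
P(X=6) = C(11,6)·0.302^6·0.698^5 = 0.058071
P(X≥2) = 1 − 0.019161 − 0.091191 = 0.889648
Ratio = 0.058071 / 0.889648 = 0.065274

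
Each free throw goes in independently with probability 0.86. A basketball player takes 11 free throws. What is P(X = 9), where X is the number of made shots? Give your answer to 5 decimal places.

X ~ Binomial(n=11, p=0.86).
P(X=9) = C(11,9) · p^9 · (1−p)^2
= 55 · 0.25733 · 0.0196 = 0.2773990

0.27740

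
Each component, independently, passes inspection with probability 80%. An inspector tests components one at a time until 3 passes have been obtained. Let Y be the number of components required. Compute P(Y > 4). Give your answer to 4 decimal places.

0.1808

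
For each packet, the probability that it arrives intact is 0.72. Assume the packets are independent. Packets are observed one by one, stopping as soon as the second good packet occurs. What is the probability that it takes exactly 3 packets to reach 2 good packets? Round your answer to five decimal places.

0.29030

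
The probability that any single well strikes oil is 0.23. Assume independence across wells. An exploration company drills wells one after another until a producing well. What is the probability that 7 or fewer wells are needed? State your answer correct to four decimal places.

Y = number of wells to the first success; geometric, p = 0.23.
P(Y ≤ 7) = 1 − (1−p)^7 = 1 − 0.160485 = 0.839515

0.8395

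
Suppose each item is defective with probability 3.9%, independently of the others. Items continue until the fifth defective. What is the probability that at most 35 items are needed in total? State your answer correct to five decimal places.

Finishing within 35 items ⇔ at least 5 successes in the first 35. With X ~ Binomial(35, 0.039), P(Y ≤ 35) = 1 − P(X ≤ 4).
  k=0: C(35,0)·0.039^0·0.961^35 = 0.2484955
  k=1: C(35,1)·0.039^1·0.961^34 = 0.3529619
  k=2: C(35,2)·0.039^2·0.961^33 = 0.2435107
  k=3: C(35,3)·0.039^3·0.961^32 = 0.1087056
  k=4: C(35,4)·0.039^4·0.961^31 = 0.0352926
1 − 0.9889662 = 0.0110338

0.01103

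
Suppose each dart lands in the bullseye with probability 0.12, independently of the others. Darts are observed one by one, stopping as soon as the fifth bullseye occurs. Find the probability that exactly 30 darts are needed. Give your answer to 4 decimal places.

Y = trial on which the fifth success occurs; negative binomial, r=5, p=0.12.
P(Y=30) = C(29,4) · p^5 · (1−p)^25
= 23751 · 2.4883e-05 · 0.040932 = 0.024191

0.0242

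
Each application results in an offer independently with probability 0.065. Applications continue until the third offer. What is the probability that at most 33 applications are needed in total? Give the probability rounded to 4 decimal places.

Finishing within 33 applications ⇔ at least 3 successes in the first 33. With X ~ Binomial(33, 0.065), P(Y ≤ 33) = 1 − P(X ≤ 2).
  k=0: C(33,0)·0.065^0·0.935^33 = 0.108839
  k=1: C(33,1)·0.065^1·0.935^32 = 0.249689
  k=2: C(33,2)·0.065^2·0.935^31 = 0.277729
1 − 0.636256 = 0.363744

0.3637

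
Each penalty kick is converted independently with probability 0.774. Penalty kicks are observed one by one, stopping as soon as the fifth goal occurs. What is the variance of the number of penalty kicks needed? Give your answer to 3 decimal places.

1.886

Y = total penalty kicks until the fifth success; negative binomial with r=5, p=0.774.
Var(Y) = r(1−p)/p² = 5·0.226 / 0.774² = 1.88624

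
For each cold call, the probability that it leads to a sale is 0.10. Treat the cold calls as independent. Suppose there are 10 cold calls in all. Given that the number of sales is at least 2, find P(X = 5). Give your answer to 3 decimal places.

X ~ Binomial(10, 0.10). Want P(X=5 | X≥2) = P(X=5) / P(X≥2).
P(X=5) = C(10,5)·0.10^5·0.90^5 = 0.00149
P(X≥2) = 1 − 0.34868 − 0.38742 = 0.26390
Ratio = 0.00149 / 0.26390 = 0.00564

0.006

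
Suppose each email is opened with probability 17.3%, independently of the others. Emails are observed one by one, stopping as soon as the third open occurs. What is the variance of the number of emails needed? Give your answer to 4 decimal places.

82.8962

Y = total emails until the third success; negative binomial with r=3, p=0.173.
Var(Y) = r(1−p)/p² = 3·0.827 / 0.173² = 82.896188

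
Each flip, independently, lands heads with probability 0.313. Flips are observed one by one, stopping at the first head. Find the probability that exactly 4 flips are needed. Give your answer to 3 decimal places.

0.101

Geometric (trials to first success), p = 0.313.
P(Y = 4) = (1−p)^3 · p = 0.32424 · 0.313 = 0.10149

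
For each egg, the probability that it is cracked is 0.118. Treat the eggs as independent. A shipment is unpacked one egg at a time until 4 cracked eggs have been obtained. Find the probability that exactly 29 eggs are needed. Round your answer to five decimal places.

0.02752

Y = trial on which the fourth success occurs; negative binomial, r=4, p=0.118.
P(Y=29) = C(28,3) · p^4 · (1−p)^25
= 3276 · 0.00019388 · 0.043323 = 0.0275161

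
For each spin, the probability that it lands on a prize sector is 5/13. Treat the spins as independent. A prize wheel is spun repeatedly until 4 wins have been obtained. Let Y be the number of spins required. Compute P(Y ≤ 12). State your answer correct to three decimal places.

0.740

Finishing within 12 spins ⇔ at least 4 successes in the first 12. With X ~ Binomial(12, 0.384615), P(Y ≤ 12) = 1 − P(X ≤ 3).
  k=0: C(12,0)·0.384615^0·0.615385^12 = 0.00295
  k=1: C(12,1)·0.384615^1·0.615385^11 = 0.02212
  k=2: C(12,2)·0.384615^2·0.615385^10 = 0.07604
  k=3: C(12,3)·0.384615^3·0.615385^9 = 0.15842
1 − 0.25954 = 0.74046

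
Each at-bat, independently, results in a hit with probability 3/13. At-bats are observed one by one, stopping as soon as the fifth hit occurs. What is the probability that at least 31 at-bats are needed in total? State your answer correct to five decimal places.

0.14532

Needing more than 30 at-bats ⇔ fewer than 5 successes in the first 30. With X ~ Binomial(30, 0.230769), P(Y > 30) = P(X ≤ 4).
  k=0: C(30,0)·0.230769^0·0.769231^30 = 0.0003817
  k=1: C(30,1)·0.230769^1·0.769231^29 = 0.0034351
  k=2: C(30,2)·0.230769^2·0.769231^28 = 0.0149428
  k=3: C(30,3)·0.230769^3·0.769231^27 = 0.0418398
  k=4: C(30,4)·0.230769^4·0.769231^26 = 0.0847255
P(X ≤ 4) = 0.1453249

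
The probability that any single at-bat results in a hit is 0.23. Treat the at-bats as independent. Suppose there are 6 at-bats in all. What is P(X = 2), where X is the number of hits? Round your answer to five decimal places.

X ~ Binomial(n=6, p=0.23).
P(X=2) = C(6,2) · p^2 · (1−p)^4
= 15 · 0.0529 · 0.35153 = 0.2789394

0.27894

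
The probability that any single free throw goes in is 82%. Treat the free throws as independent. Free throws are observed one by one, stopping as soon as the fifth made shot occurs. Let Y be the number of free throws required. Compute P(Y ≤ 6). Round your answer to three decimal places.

0.704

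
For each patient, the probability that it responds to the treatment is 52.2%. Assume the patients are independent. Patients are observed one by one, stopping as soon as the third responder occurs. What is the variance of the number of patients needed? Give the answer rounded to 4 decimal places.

Y = total patients until the third success; negative binomial with r=3, p=0.522.
Var(Y) = r(1−p)/p² = 3·0.478 / 0.522² = 5.262694

5.2627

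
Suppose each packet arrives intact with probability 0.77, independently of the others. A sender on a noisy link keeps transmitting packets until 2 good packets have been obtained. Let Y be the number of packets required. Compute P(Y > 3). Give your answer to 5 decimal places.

0.13437

Needing more than 3 packets ⇔ fewer than 2 successes in the first 3. With X ~ Binomial(3, 0.77), P(Y > 3) = P(X ≤ 1).
  k=0: C(3,0)·0.77^0·0.23^3 = 0.0121670
  k=1: C(3,1)·0.77^1·0.23^2 = 0.1221990
P(X ≤ 1) = 0.1343660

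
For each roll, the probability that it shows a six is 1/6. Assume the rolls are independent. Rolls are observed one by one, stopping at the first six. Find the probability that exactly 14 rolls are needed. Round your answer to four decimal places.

0.0156

Geometric (trials to first success), p = 0.166667.
P(Y = 14) = (1−p)^13 · p = 0.093464 · 0.166667 = 0.015577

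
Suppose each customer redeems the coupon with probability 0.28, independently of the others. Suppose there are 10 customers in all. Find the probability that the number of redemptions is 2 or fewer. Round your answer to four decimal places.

0.4378

X ~ Binomial(10, 0.28); P(X ≤ 2) = Σ C(10,k) p^k (1−p)^(10−k) over k:
  k=0: C(10,0)·0.28^0·0.72^10 = 0.037439
  k=1: C(10,1)·0.28^1·0.72^9 = 0.145596
  k=2: C(10,2)·0.28^2·0.72^8 = 0.254794
Total = 0.437829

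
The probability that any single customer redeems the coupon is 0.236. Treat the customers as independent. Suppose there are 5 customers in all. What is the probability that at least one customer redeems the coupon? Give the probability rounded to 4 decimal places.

P(at least one) = 1 − P(none) = 1 − (1 − 0.236)^5
= 1 − 0.260296 = 0.739704

0.7397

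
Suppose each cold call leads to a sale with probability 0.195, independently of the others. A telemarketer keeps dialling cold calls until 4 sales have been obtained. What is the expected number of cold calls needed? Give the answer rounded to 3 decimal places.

20.513

Y = total cold calls until the fourth success; negative binomial with r=4, p=0.195.
E[Y] = r / p = 4 / 0.195 = 20.51282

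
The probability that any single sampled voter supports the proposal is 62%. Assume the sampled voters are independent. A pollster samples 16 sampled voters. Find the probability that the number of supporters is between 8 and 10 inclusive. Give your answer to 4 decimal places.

0.5017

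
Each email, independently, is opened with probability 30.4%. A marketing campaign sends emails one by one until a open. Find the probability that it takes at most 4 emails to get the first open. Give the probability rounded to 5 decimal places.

0.76534

Y = number of emails to the first success; geometric, p = 0.304.
P(Y ≤ 4) = 1 − (1−p)^4 = 1 − 0.2346589 = 0.7653411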